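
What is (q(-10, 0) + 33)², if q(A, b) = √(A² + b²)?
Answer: 1849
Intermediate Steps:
(q(-10, 0) + 33)² = (√((-10)² + 0²) + 33)² = (√(100 + 0) + 33)² = (√100 + 33)² = (10 + 33)² = 43² = 1849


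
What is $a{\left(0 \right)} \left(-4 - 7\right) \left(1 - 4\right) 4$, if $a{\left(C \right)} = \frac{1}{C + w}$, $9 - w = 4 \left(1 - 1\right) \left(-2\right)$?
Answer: $\frac{44}{3} \approx 14.667$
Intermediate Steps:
$w = 9$ ($w = 9 - 4 \left(1 - 1\right) \left(-2\right) = 9 - 4 \cdot 0 \left(-2\right) = 9 - 0 \left(-2\right) = 9 - 0 = 9 + 0 = 9$)
$a{\left(C \right)} = \frac{1}{9 + C}$ ($a{\left(C \right)} = \frac{1}{C + 9} = \frac{1}{9 + C}$)
$a{\left(0 \right)} \left(-4 - 7\right) \left(1 - 4\right) 4 = \frac{-4 - 7}{9 + 0} \left(1 - 4\right) 4 = \frac{-4 - 7}{9} \left(\left(-3\right) 4\right) = \frac{1}{9} \left(-11\right) \left(-12\right) = \left(- \frac{11}{9}\right) \left(-12\right) = \frac{44}{3}$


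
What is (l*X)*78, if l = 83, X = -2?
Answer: -12948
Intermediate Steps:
(l*X)*78 = (83*(-2))*78 = -166*78 = -12948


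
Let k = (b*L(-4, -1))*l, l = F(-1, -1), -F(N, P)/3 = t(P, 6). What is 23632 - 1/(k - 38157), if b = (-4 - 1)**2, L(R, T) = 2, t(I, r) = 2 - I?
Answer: 912360625/38607 ≈ 23632.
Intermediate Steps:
F(N, P) = -6 + 3*P (F(N, P) = -3*(2 - P) = -6 + 3*P)
b = 25 (b = (-5)**2 = 25)
l = -9 (l = -6 + 3*(-1) = -6 - 3 = -9)
k = -450 (k = (25*2)*(-9) = 50*(-9) = -450)
23632 - 1/(k - 38157) = 23632 - 1/(-450 - 38157) = 23632 - 1/(-38607) = 23632 - 1*(-1/38607) = 23632 + 1/38607 = 912360625/38607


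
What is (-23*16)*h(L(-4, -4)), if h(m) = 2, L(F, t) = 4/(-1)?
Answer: -736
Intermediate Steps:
L(F, t) = -4 (L(F, t) = 4*(-1) = -4)
(-23*16)*h(L(-4, -4)) = -23*16*2 = -368*2 = -736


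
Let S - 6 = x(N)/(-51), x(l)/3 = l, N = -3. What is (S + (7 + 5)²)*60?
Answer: 153180/17 ≈ 9010.6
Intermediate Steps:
x(l) = 3*l
S = 105/17 (S = 6 + (3*(-3))/(-51) = 6 - 9*(-1/51) = 6 + 3/17 = 105/17 ≈ 6.1765)
(S + (7 + 5)²)*60 = (105/17 + (7 + 5)²)*60 = (105/17 + 12²)*60 = (105/17 + 144)*60 = (2553/17)*60 = 153180/17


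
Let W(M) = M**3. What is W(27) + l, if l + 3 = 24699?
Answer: 44379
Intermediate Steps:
l = 24696 (l = -3 + 24699 = 24696)
W(27) + l = 27**3 + 24696 = 19683 + 24696 = 44379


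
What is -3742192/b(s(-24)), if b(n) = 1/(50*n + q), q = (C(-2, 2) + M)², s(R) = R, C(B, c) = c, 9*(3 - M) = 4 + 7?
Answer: 359415088448/81 ≈ 4.4372e+9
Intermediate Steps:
M = 16/9 (M = 3 - (4 + 7)/9 = 3 - ⅑*11 = 3 - 11/9 = 16/9 ≈ 1.7778)
q = 1156/81 (q = (2 + 16/9)² = (34/9)² = 1156/81 ≈ 14.272)
b(n) = 1/(1156/81 + 50*n) (b(n) = 1/(50*n + 1156/81) = 1/(1156/81 + 50*n))
-3742192/b(s(-24)) = -3742192/(81/(2*(578 + 2025*(-24)))) = -3742192/(81/(2*(578 - 48600))) = -3742192/((81/2)/(-48022)) = -3742192/((81/2)*(-1/48022)) = -3742192/(-81/96044) = -3742192*(-96044/81) = 359415088448/81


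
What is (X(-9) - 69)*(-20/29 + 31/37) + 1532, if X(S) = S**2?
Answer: 1645744/1073 ≈ 1533.8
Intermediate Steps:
(X(-9) - 69)*(-20/29 + 31/37) + 1532 = ((-9)**2 - 69)*(-20/29 + 31/37) + 1532 = (81 - 69)*(-20*1/29 + 31*(1/37)) + 1532 = 12*(-20/29 + 31/37) + 1532 = 12*(159/1073) + 1532 = 1908/1073 + 1532 = 1645744/1073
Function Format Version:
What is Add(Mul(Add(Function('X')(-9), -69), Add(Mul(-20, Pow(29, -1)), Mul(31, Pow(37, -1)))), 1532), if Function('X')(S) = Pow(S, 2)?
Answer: Rational(1645744, 1073) ≈ 1533.8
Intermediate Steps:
Add(Mul(Add(Function('X')(-9), -69), Add(Mul(-20, Pow(29, -1)), Mul(31, Pow(37, -1)))), 1532) = Add(Mul(Add(Pow(-9, 2), -69), Add(Mul(-20, Pow(29, -1)), Mul(31, Pow(37, -1)))), 1532) = Add(Mul(Add(81, -69), Add(Mul(-20, Rational(1, 29)), Mul(31, Rational(1, 37)))), 1532) = Add(Mul(12, Add(Rational(-20, 29), Rational(31, 37))), 1532) = Add(Mul(12, Rational(159, 1073)), 1532) = Add(Rational(1908, 1073), 1532) = Rational(1645744, 1073)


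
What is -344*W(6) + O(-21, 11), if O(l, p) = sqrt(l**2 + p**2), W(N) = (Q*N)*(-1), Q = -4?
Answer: -8256 + sqrt(562) ≈ -8232.3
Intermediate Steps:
W(N) = 4*N (W(N) = -4*N*(-1) = 4*N)
-344*W(6) + O(-21, 11) = -1376*6 + sqrt((-21)**2 + 11**2) = -344*24 + sqrt(441 + 121) = -8256 + sqrt(562)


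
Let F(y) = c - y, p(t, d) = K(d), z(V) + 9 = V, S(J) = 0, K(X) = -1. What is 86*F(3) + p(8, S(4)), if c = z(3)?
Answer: -775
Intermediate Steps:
z(V) = -9 + V
c = -6 (c = -9 + 3 = -6)
p(t, d) = -1
F(y) = -6 - y
86*F(3) + p(8, S(4)) = 86*(-6 - 1*3) - 1 = 86*(-6 - 3) - 1 = 86*(-9) - 1 = -774 - 1 = -775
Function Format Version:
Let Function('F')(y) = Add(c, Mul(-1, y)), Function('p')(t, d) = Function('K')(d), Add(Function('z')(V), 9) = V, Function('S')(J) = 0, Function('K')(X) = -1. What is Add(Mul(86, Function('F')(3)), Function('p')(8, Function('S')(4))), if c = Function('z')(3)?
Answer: -775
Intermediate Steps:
Function('z')(V) = Add(-9, V)
c = -6 (c = Add(-9, 3) = -6)
Function('p')(t, d) = -1
Function('F')(y) = Add(-6, Mul(-1, y))
Add(Mul(86, Function('F')(3)), Function('p')(8, Function('S')(4))) = Add(Mul(86, Add(-6, Mul(-1, 3))), -1) = Add(Mul(86, Add(-6, -3)), -1) = Add(Mul(86, -9), -1) = Add(-774, -1) = -775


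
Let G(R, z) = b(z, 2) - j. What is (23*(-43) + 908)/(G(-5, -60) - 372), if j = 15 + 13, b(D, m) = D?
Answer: 81/460 ≈ 0.17609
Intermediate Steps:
j = 28
G(R, z) = -28 + z (G(R, z) = z - 1*28 = z - 28 = -28 + z)
(23*(-43) + 908)/(G(-5, -60) - 372) = (23*(-43) + 908)/((-28 - 60) - 372) = (-989 + 908)/(-88 - 372) = -81/(-460) = -81*(-1/460) = 81/460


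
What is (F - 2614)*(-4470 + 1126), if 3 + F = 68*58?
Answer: -4437488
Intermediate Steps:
F = 3941 (F = -3 + 68*58 = -3 + 3944 = 3941)
(F - 2614)*(-4470 + 1126) = (3941 - 2614)*(-4470 + 1126) = 1327*(-3344) = -4437488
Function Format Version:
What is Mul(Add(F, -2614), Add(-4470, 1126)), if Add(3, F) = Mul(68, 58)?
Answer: -4437488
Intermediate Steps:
F = 3941 (F = Add(-3, Mul(68, 58)) = Add(-3, 3944) = 3941)
Mul(Add(F, -2614), Add(-4470, 1126)) = Mul(Add(3941, -2614), Add(-4470, 1126)) = Mul(1327, -3344) = -4437488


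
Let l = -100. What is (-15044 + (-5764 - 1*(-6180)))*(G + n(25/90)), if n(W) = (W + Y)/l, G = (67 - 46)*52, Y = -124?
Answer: -2398781113/150 ≈ -1.5992e+7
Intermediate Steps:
G = 1092 (G = 21*52 = 1092)
n(W) = 31/25 - W/100 (n(W) = (W - 124)/(-100) = (-124 + W)*(-1/100) = 31/25 - W/100)
(-15044 + (-5764 - 1*(-6180)))*(G + n(25/90)) = (-15044 + (-5764 - 1*(-6180)))*(1092 + (31/25 - 1/(4*90))) = (-15044 + (-5764 + 6180))*(1092 + (31/25 - 1/(4*90))) = (-15044 + 416)*(1092 + (31/25 - 1/100*5/18)) = -14628*(1092 + (31/25 - 1/360)) = -14628*(1092 + 2227/1800) = -14628*1967827/1800 = -2398781113/150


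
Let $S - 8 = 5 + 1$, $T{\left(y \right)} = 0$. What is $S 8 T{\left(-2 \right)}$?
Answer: $0$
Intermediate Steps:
$S = 14$ ($S = 8 + \left(5 + 1\right) = 8 + 6 = 14$)
$S 8 T{\left(-2 \right)} = 14 \cdot 8 \cdot 0 = 112 \cdot 0 = 0$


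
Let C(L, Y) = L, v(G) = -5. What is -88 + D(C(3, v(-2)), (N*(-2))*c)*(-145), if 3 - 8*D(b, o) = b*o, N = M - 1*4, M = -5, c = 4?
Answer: 30181/8 ≈ 3772.6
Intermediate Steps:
N = -9 (N = -5 - 1*4 = -5 - 4 = -9)
D(b, o) = 3/8 - b*o/8
-88 + D(C(3, v(-2)), (N*(-2))*c)*(-145) = -88 + (3/8 - 1/8*3*-9*(-2)*4)*(-145) = -88 + (3/8 - 1/8*3*18*4)*(-145) = -88 + (3/8 - 1/8*3*72)*(-145) = -88 + (3/8 - 27)*(-145) = -88 - 213/8*(-145) = -88 + 30885/8 = 30181/8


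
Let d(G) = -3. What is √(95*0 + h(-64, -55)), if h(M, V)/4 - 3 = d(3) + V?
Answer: 2*I*√55 ≈ 14.832*I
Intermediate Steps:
h(M, V) = 4*V (h(M, V) = 12 + 4*(-3 + V) = 12 + (-12 + 4*V) = 4*V)
√(95*0 + h(-64, -55)) = √(95*0 + 4*(-55)) = √(0 - 220) = √(-220) = 2*I*√55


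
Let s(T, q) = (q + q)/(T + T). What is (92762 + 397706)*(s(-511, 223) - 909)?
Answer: -227931269896/511 ≈ -4.4605e+8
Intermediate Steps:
s(T, q) = q/T (s(T, q) = (2*q)/((2*T)) = (2*q)*(1/(2*T)) = q/T)
(92762 + 397706)*(s(-511, 223) - 909) = (92762 + 397706)*(223/(-511) - 909) = 490468*(223*(-1/511) - 909) = 490468*(-223/511 - 909) = 490468*(-464722/511) = -227931269896/511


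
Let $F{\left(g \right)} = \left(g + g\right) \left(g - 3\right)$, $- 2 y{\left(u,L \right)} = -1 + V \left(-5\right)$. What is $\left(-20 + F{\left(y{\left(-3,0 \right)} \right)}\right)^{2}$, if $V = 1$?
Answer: $400$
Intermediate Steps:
$y{\left(u,L \right)} = 3$ ($y{\left(u,L \right)} = - \frac{-1 + 1 \left(-5\right)}{2} = - \frac{-1 - 5}{2} = \left(- \frac{1}{2}\right) \left(-6\right) = 3$)
$F{\left(g \right)} = 2 g \left(-3 + g\right)$
$\left(-20 + F{\left(y{\left(-3,0 \right)} \right)}\right)^{2} = \left(-20 + 2 \cdot 3 \left(-3 + 3\right)\right)^{2} = \left(-20 + 2 \cdot 3 \cdot 0\right)^{2} = \left(-20 + 0\right)^{2} = \left(-20\right)^{2} = 400$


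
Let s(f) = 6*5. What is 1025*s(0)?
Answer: 30750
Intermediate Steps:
s(f) = 30
1025*s(0) = 1025*30 = 30750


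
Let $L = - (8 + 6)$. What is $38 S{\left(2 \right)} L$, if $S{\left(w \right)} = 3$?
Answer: $-1596$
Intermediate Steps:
$L = -14$ ($L = \left(-1\right) 14 = -14$)
$38 S{\left(2 \right)} L = 38 \cdot 3 \left(-14\right) = 114 \left(-14\right) = -1596$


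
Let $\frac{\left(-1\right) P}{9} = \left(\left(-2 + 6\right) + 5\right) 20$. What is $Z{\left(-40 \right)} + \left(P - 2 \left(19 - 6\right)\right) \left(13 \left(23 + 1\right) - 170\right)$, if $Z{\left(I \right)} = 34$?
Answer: $-233698$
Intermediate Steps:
$P = -1620$ ($P = - 9 \left(\left(-2 + 6\right) + 5\right) 20 = - 9 \left(4 + 5\right) 20 = - 9 \cdot 9 \cdot 20 = \left(-9\right) 180 = -1620$)
$Z{\left(-40 \right)} + \left(P - 2 \left(19 - 6\right)\right) \left(13 \left(23 + 1\right) - 170\right) = 34 + \left(-1620 - 2 \left(19 - 6\right)\right) \left(13 \left(23 + 1\right) - 170\right) = 34 + \left(-1620 - 26\right) \left(13 \cdot 24 - 170\right) = 34 + \left(-1620 - 26\right) \left(312 - 170\right) = 34 - 233732 = -233698$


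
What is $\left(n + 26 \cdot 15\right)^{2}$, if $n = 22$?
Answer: $169744$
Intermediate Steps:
$\left(n + 26 \cdot 15\right)^{2} = \left(22 + 26 \cdot 15\right)^{2} = \left(22 + 390\right)^{2} = 412^{2} = 169744$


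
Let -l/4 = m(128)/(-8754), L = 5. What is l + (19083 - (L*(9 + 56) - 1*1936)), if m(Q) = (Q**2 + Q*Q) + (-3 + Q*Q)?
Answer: 30225312/1459 ≈ 20716.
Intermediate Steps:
m(Q) = -3 + 3*Q**2 (m(Q) = (Q**2 + Q**2) + (-3 + Q**2) = 2*Q**2 + (-3 + Q**2) = -3 + 3*Q**2)
l = 32766/1459 (l = -4*(-3 + 3*128**2)/(-8754) = -4*(-3 + 3*16384)*(-1)/8754 = -4*(-3 + 49152)*(-1)/8754 = -196596*(-1)/8754 = -4*(-16383/2918) = 32766/1459 ≈ 22.458)
l + (19083 - (L*(9 + 56) - 1*1936)) = 32766/1459 + (19083 - (5*(9 + 56) - 1*1936)) = 32766/1459 + (19083 - (5*65 - 1936)) = 32766/1459 + (19083 - (325 - 1936)) = 32766/1459 + (19083 - 1*(-1611)) = 32766/1459 + (19083 + 1611) = 32766/1459 + 20694 = 30225312/1459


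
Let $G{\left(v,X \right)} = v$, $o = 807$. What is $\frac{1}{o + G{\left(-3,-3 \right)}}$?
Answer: $\frac{1}{804} \approx 0.0012438$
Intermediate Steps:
$\frac{1}{o + G{\left(-3,-3 \right)}} = \frac{1}{807 - 3} = \frac{1}{804}$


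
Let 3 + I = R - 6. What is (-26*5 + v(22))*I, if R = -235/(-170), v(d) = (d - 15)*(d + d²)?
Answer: -441854/17 ≈ -25991.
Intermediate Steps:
v(d) = (-15 + d)*(d + d²)
R = 47/34 (R = -235*(-1/170) = 47/34 ≈ 1.3824)
I = -259/34 (I = -3 + (47/34 - 6) = -3 - 157/34 = -259/34 ≈ -7.6176)
(-26*5 + v(22))*I = (-26*5 + 22*(-15 + 22² - 14*22))*(-259/34) = (-130 + 22*(-15 + 484 - 308))*(-259/34) = (-130 + 22*161)*(-259/34) = (-130 + 3542)*(-259/34) = 3412*(-259/34) = -441854/17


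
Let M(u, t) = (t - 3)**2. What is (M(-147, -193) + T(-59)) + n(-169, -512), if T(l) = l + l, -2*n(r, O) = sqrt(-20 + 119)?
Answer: 38298 - 3*sqrt(11)/2 ≈ 38293.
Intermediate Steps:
M(u, t) = (-3 + t)**2
n(r, O) = -3*sqrt(11)/2 (n(r, O) = -sqrt(-20 + 119)/2 = -3*sqrt(11)/2)
T(l) = 2*l
(M(-147, -193) + T(-59)) + n(-169, -512) = ((-3 - 193)**2 + 2*(-59)) - 3*sqrt(11)/2 = ((-196)**2 - 118) - 3*sqrt(11)/2 = (38416 - 118) - 3*sqrt(11)/2 = 38298 - 3*sqrt(11)/2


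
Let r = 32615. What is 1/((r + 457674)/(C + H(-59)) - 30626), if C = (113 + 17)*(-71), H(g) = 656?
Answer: -8574/263077613 ≈ -3.2591e-5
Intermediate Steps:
C = -9230 (C = 130*(-71) = -9230)
1/((r + 457674)/(C + H(-59)) - 30626) = 1/((32615 + 457674)/(-9230 + 656) - 30626) = 1/(490289/(-8574) - 30626) = 1/(490289*(-1/8574) - 30626) = 1/(-490289/8574 - 30626) = 1/(-263077613/8574) = -8574/263077613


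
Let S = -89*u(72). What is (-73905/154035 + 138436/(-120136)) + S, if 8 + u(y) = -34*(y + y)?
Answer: 134610883409237/308419146 ≈ 4.3645e+5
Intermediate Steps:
u(y) = -8 - 68*y (u(y) = -8 - 34*(y + y) = -8 - 68*y)
S = 436456 (S = -89*(-8 - 68*72) = -89*(-8 - 4896) = -89*(-4904) = 436456)
(-73905/154035 + 138436/(-120136)) + S = (-73905/154035 + 138436/(-120136)) + 436456 = (-73905*1/154035 + 138436*(-1/120136)) + 436456 = (-4927/10269 - 34609/30034) + 436456 = -503377339/308419146 + 436456 = 134610883409237/308419146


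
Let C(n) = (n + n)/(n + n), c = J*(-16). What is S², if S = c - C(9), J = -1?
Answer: 225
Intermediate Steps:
c = 16 (c = -1*(-16) = 16)
C(n) = 1 (C(n) = (2*n)/((2*n)) = (2*n)*(1/(2*n)) = 1)
S = 15 (S = 16 - 1*1 = 16 - 1 = 15)
S² = 15² = 225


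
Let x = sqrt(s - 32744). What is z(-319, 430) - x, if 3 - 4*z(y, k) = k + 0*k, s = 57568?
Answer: -427/4 - 2*sqrt(6206) ≈ -264.31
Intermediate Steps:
z(y, k) = 3/4 - k/4 (z(y, k) = 3/4 - (k + 0*k)/4 = 3/4 - (k + 0)/4 = 3/4 - k/4)
x = 2*sqrt(6206) (x = sqrt(57568 - 32744) = sqrt(24824) = 2*sqrt(6206) ≈ 157.56)
z(-319, 430) - x = (3/4 - 1/4*430) - 2*sqrt(6206) = (3/4 - 215/2) - 2*sqrt(6206) = -427/4 - 2*sqrt(6206)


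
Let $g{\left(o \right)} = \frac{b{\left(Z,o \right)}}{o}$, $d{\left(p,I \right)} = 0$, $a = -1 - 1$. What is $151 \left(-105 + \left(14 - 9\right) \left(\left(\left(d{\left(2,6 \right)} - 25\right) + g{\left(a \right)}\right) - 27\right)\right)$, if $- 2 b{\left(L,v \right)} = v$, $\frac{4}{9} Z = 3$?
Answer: $- \frac{110985}{2} \approx -55493.0$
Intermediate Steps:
$Z = \frac{27}{4}$ ($Z = \frac{9}{4} \cdot 3 = \frac{27}{4} \approx 6.75$)
$b{\left(L,v \right)} = - \frac{v}{2}$
$a = -2$
$g{\left(o \right)} = - \frac{1}{2}$ ($g{\left(o \right)} = \frac{\left(- \frac{1}{2}\right) o}{o} = - \frac{1}{2}$)
$151 \left(-105 + \left(14 - 9\right) \left(\left(\left(d{\left(2,6 \right)} - 25\right) + g{\left(a \right)}\right) - 27\right)\right) = 151 \left(-105 + \left(14 - 9\right) \left(\left(\left(0 - 25\right) - \frac{1}{2}\right) - 27\right)\right) = 151 \left(-105 + 5 \left(\left(-25 - \frac{1}{2}\right) - 27\right)\right) = 151 \left(-105 + 5 \left(- \frac{51}{2} - 27\right)\right) = 151 \left(-105 + 5 \left(- \frac{105}{2}\right)\right) = 151 \left(-105 - \frac{525}{2}\right) = 151 \left(- \frac{735}{2}\right) = - \frac{110985}{2}$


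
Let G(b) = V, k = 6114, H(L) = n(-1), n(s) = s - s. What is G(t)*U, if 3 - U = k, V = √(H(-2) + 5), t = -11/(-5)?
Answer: -6111*√5 ≈ -13665.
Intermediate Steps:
n(s) = 0
H(L) = 0
t = 11/5 (t = -11*(-⅕) = 11/5 ≈ 2.2000)
V = √5 (V = √(0 + 5) = √5 ≈ 2.2361)
G(b) = √5
U = -6111 (U = 3 - 1*6114 = 3 - 6114 = -6111)
G(t)*U = √5*(-6111) = -6111*√5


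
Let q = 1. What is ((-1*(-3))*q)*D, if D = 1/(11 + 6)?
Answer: 3/17 ≈ 0.17647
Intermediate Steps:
D = 1/17 ≈ 0.058824
((-1*(-3))*q)*D = (-1*(-3)*1)*(1/17) = (3*1)*(1/17) = 3*(1/17) = 3/17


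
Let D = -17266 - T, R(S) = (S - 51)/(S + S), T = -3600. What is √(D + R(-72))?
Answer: I*√1967781/12 ≈ 116.9*I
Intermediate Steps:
R(S) = (-51 + S)/(2*S) (R(S) = (-51 + S)/((2*S)) = (-51 + S)*(1/(2*S)) = (-51 + S)/(2*S))
D = -13666 (D = -17266 - 1*(-3600) = -17266 + 3600 = -13666)
√(D + R(-72)) = √(-13666 + (½)*(-51 - 72)/(-72)) = √(-13666 + (½)*(-1/72)*(-123)) = √(-13666 + 41/48) = √(-655927/48) = I*√1967781/12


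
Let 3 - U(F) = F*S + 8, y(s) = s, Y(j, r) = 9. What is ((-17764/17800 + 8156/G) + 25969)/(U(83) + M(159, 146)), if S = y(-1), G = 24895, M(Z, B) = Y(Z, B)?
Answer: 575368594051/1927619850 ≈ 298.49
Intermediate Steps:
M(Z, B) = 9
S = -1
U(F) = -5 + F (U(F) = 3 - (F*(-1) + 8) = 3 - (-F + 8) = 3 - (8 - F) = 3 + (-8 + F) = -5 + F)
((-17764/17800 + 8156/G) + 25969)/(U(83) + M(159, 146)) = ((-17764/17800 + 8156/24895) + 25969)/((-5 + 83) + 9) = ((-17764*1/17800 + 8156*(1/24895)) + 25969)/(78 + 9) = ((-4441/4450 + 8156/24895) + 25969)/87 = (-14852899/22156550 + 25969)*(1/87) = (575368594051/22156550)*(1/87) = 575368594051/1927619850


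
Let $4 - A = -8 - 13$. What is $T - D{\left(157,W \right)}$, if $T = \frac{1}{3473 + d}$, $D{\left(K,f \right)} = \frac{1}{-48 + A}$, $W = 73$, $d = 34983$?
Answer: $\frac{1673}{38456} \approx 0.043504$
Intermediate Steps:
$A = 25$ ($A = 4 - \left(-8 - 13\right) = 4 - -21 = 4 + 21 = 25$)
$D{\left(K,f \right)} = - \frac{1}{23}$ ($D{\left(K,f \right)} = \frac{1}{-48 + 25} = \frac{1}{-23} = - \frac{1}{23}$)
$T = \frac{1}{38456}$ ($T = \frac{1}{3473 + 34983} = \frac{1}{38456} \approx 2.6004 \cdot 10^{-5}$)
$T - D{\left(157,W \right)} = \frac{1}{38456} - - \frac{1}{23} = \frac{1}{38456} + \frac{1}{23} = \frac{1673}{38456}$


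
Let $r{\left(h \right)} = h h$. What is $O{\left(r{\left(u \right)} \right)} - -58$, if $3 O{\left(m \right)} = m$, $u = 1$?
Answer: $\frac{175}{3} \approx 58.333$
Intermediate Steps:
$r{\left(h \right)} = h^{2}$
$O{\left(m \right)} = \frac{m}{3}$
$O{\left(r{\left(u \right)} \right)} - -58 = \frac{1^{2}}{3} - -58 = \frac{1}{3} \cdot 1 + 58 = \frac{1}{3} + 58 = \frac{175}{3}$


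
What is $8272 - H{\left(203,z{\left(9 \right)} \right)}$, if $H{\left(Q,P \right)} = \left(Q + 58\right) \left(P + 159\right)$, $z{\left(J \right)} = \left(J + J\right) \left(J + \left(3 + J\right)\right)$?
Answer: $-131885$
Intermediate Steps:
$z{\left(J \right)} = 2 J \left(3 + 2 J\right)$
$H{\left(Q,P \right)} = \left(58 + Q\right) \left(159 + P\right)$
$8272 - H{\left(203,z{\left(9 \right)} \right)} = 8272 - \left(9222 + 58 \cdot 2 \cdot 9 \left(3 + 2 \cdot 9\right) + 159 \cdot 203 + 2 \cdot 9 \left(3 + 2 \cdot 9\right) 203\right) = 8272 - \left(9222 + 58 \cdot 2 \cdot 9 \left(3 + 18\right) + 32277 + 2 \cdot 9 \left(3 + 18\right) 203\right) = 8272 - \left(9222 + 58 \cdot 2 \cdot 9 \cdot 21 + 32277 + 2 \cdot 9 \cdot 21 \cdot 203\right) = 8272 - \left(9222 + 58 \cdot 378 + 32277 + 378 \cdot 203\right) = 8272 - \left(9222 + 21924 + 32277 + 76734\right) = 8272 - 140157 = -131885$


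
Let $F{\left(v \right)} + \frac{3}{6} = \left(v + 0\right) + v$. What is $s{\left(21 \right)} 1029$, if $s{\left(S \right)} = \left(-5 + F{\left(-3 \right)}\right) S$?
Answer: $- \frac{497007}{2} \approx -2.485 \cdot 10^{5}$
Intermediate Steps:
$F{\left(v \right)} = - \frac{1}{2} + 2 v$ ($F{\left(v \right)} = - \frac{1}{2} + \left(\left(v + 0\right) + v\right) = - \frac{1}{2} + \left(v + v\right) = - \frac{1}{2} + 2 v$)
$s{\left(S \right)} = - \frac{23 S}{2}$ ($s{\left(S \right)} = \left(-5 + \left(- \frac{1}{2} + 2 \left(-3\right)\right)\right) S = \left(-5 - \frac{13}{2}\right) S = - \frac{23 S}{2}$)
$s{\left(21 \right)} 1029 = \left(- \frac{23}{2}\right) 21 \cdot 1029 = \left(- \frac{483}{2}\right) 1029 = - \frac{497007}{2}$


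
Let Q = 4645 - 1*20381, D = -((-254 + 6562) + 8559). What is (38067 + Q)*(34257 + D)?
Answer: 432998090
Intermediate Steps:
D = -14867 (D = -(6308 + 8559) = -1*14867 = -14867)
Q = -15736 (Q = 4645 - 20381 = -15736)
(38067 + Q)*(34257 + D) = (38067 - 15736)*(34257 - 14867) = 22331*19390 = 432998090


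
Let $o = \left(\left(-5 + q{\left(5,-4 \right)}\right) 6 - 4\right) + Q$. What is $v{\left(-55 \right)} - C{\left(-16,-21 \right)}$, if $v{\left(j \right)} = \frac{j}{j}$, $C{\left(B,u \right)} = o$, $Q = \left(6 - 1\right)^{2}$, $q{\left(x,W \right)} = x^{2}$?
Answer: $-140$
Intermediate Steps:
$Q = 25$ ($Q = 5^{2} = 25$)
$o = 141$ ($o = \left(\left(-5 + 5^{2}\right) 6 - 4\right) + 25 = \left(\left(-5 + 25\right) 6 - 4\right) + 25 = \left(20 \cdot 6 - 4\right) + 25 = \left(120 - 4\right) + 25 = 116 + 25 = 141$)
$C{\left(B,u \right)} = 141$
$v{\left(j \right)} = 1$
$v{\left(-55 \right)} - C{\left(-16,-21 \right)} = 1 - 141 = -140$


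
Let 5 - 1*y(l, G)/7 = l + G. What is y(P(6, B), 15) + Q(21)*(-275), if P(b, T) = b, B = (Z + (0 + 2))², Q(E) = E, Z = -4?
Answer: -5887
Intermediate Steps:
B = 4 (B = (-4 + (0 + 2))² = (-4 + 2)² = (-2)² = 4)
y(l, G) = 35 - 7*G - 7*l (y(l, G) = 35 - 7*(l + G) = 35 - 7*(G + l) = 35 + (-7*G - 7*l) = 35 - 7*G - 7*l)
y(P(6, B), 15) + Q(21)*(-275) = (35 - 7*15 - 7*6) + 21*(-275) = (35 - 105 - 42) - 5775 = -112 - 5775 = -5887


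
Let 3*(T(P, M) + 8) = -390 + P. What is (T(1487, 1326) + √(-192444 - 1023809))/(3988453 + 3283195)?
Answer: 1073/21814944 + I*√1216253/7271648 ≈ 4.9186e-5 + 0.00015166*I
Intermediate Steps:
T(P, M) = -138 + P/3 (T(P, M) = -8 + (-390 + P)/3 = -8 + (-130 + P/3) = -138 + P/3)
(T(1487, 1326) + √(-192444 - 1023809))/(3988453 + 3283195) = ((-138 + (⅓)*1487) + √(-192444 - 1023809))/(3988453 + 3283195) = ((-138 + 1487/3) + √(-1216253))/7271648 = (1073/3 + I*√1216253)*(1/7271648) = 1073/21814944 + I*√1216253/7271648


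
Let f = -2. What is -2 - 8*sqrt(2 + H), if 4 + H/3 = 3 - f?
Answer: -2 - 8*sqrt(5) ≈ -19.889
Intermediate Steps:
H = 3 (H = -12 + 3*(3 - 1*(-2)) = -12 + 3*(3 + 2) = -12 + 3*5 = -12 + 15 = 3)
-2 - 8*sqrt(2 + H) = -2 - 8*sqrt(2 + 3) = -2 - 8*sqrt(5)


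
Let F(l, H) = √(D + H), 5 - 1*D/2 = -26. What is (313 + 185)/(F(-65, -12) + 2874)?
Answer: 715626/4129913 - 1245*√2/4129913 ≈ 0.17285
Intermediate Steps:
D = 62 (D = 10 - 2*(-26) = 10 + 52 = 62)
F(l, H) = √(62 + H)
(313 + 185)/(F(-65, -12) + 2874) = (313 + 185)/(√(62 - 12) + 2874) = 498/(√50 + 2874) = 498/(5*√2 + 2874) = 498/(2874 + 5*√2)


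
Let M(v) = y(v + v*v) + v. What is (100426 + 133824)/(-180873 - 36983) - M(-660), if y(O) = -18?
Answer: 73736059/108928 ≈ 676.92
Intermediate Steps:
M(v) = -18 + v
(100426 + 133824)/(-180873 - 36983) - M(-660) = (100426 + 133824)/(-180873 - 36983) - (-18 - 660) = 234250/(-217856) - 1*(-678) = 234250*(-1/217856) + 678 = -117125/108928 + 678 = 73736059/108928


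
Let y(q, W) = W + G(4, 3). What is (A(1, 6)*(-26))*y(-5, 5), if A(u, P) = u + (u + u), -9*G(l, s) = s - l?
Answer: -1196/3 ≈ -398.67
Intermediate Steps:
G(l, s) = -s/9 + l/9 (G(l, s) = -(s - l)/9 = -s/9 + l/9)
y(q, W) = 1/9 + W (y(q, W) = W + (-1/9*3 + (1/9)*4) = W + (-1/3 + 4/9) = W + 1/9 = 1/9 + W)
A(u, P) = 3*u (A(u, P) = u + 2*u = 3*u)
(A(1, 6)*(-26))*y(-5, 5) = ((3*1)*(-26))*(1/9 + 5) = (3*(-26))*(46/9) = -78*46/9 = -1196/3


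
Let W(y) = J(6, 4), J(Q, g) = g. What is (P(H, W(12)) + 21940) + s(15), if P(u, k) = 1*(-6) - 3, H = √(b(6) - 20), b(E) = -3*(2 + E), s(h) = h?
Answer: 21946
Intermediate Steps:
W(y) = 4
b(E) = -6 - 3*E
H = 2*I*√11 (H = √((-6 - 3*6) - 20) = √((-6 - 18) - 20) = √(-24 - 20) = √(-44) = 2*I*√11 ≈ 6.6332*I)
P(u, k) = -9 (P(u, k) = -6 - 3 = -9)
(P(H, W(12)) + 21940) + s(15) = (-9 + 21940) + 15 = 21931 + 15 = 21946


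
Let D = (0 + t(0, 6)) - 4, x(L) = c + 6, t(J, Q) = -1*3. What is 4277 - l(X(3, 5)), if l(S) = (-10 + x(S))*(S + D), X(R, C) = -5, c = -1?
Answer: 4217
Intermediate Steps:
t(J, Q) = -3
x(L) = 5 (x(L) = -1 + 6 = 5)
D = -7 (D = (0 - 3) - 4 = -3 - 4 = -7)
l(S) = 35 - 5*S (l(S) = (-10 + 5)*(S - 7) = -5*(-7 + S) = 35 - 5*S)
4277 - l(X(3, 5)) = 4277 - (35 - 5*(-5)) = 4277 - (35 + 25) = 4277 - 1*60 = 4277 - 60 = 4217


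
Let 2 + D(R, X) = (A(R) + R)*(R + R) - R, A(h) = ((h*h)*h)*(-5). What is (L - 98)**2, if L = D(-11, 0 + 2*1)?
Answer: 21391110049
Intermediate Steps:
A(h) = -5*h**3 (A(h) = (h**2*h)*(-5) = h**3*(-5) = -5*h**3)
D(R, X) = -2 - R + 2*R*(R - 5*R**3) (D(R, X) = -2 + ((-5*R**3 + R)*(R + R) - R) = -2 + ((R - 5*R**3)*(2*R) - R) = -2 + (2*R*(R - 5*R**3) - R) = -2 + (-R + 2*R*(R - 5*R**3)) = -2 - R + 2*R*(R - 5*R**3))
L = -146159 (L = -2 - 1*(-11) - 10*(-11)**4 + 2*(-11)**2 = -2 + 11 - 10*14641 + 2*121 = -2 + 11 - 146410 + 242 = -146159)
(L - 98)**2 = (-146159 - 98)**2 = (-146257)**2 = 21391110049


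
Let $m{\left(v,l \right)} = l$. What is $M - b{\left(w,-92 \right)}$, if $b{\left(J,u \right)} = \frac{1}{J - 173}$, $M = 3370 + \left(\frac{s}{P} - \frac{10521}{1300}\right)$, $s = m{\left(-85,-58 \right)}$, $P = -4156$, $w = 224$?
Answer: $\frac{231586922381}{68885700} \approx 3361.9$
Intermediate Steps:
$s = -58$
$M = \frac{4540946531}{1350700}$ ($M = 3370 - \left(- \frac{29}{2078} + \frac{10521}{1300}\right) = 3370 - \frac{10912469}{1350700} = \frac{4540946531}{1350700} \approx 3361.9$)
$b{\left(J,u \right)} = \frac{1}{-173 + J}$
$M - b{\left(w,-92 \right)} = \frac{4540946531}{1350700} - \frac{1}{-173 + 224} = \frac{4540946531}{1350700} - \frac{1}{51} = \frac{231586922381}{68885700}$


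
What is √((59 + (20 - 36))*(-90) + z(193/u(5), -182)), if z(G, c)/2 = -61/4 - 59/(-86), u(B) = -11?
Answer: 5*I*√1153518/86 ≈ 62.443*I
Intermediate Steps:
z(G, c) = -2505/86 (z(G, c) = 2*(-61/4 - 59/(-86)) = 2*(-61*¼ - 59*(-1/86)) = 2*(-61/4 + 59/86) = 2*(-2505/172) = -2505/86)
√((59 + (20 - 36))*(-90) + z(193/u(5), -182)) = √((59 + (20 - 36))*(-90) - 2505/86) = √((59 - 16)*(-90) - 2505/86) = √(43*(-90) - 2505/86) = √(-3870 - 2505/86) = √(-335325/86) = 5*I*√1153518/86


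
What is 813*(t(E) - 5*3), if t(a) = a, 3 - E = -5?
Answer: -5691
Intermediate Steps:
E = 8 (E = 3 - 1*(-5) = 3 + 5 = 8)
813*(t(E) - 5*3) = 813*(8 - 5*3) = 813*(8 - 15) = 813*(-7) = -5691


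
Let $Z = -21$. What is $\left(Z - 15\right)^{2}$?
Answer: $1296$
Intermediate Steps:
$\left(Z - 15\right)^{2} = \left(-21 - 15\right)^{2} = \left(-36\right)^{2} = 1296$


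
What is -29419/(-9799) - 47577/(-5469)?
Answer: 209033178/17863577 ≈ 11.702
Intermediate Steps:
-29419/(-9799) - 47577/(-5469) = -29419*(-1/9799) - 47577*(-1/5469) = 29419/9799 + 15859/1823 = 209033178/17863577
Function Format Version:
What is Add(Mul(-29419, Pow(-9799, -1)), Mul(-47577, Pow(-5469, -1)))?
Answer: Rational(209033178, 17863577) ≈ 11.702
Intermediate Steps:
Add(Mul(-29419, Pow(-9799, -1)), Mul(-47577, Pow(-5469, -1))) = Add(Mul(-29419, Rational(-1, 9799)), Mul(-47577, Rational(-1, 5469))) = Add(Rational(29419, 9799), Rational(15859, 1823)) = Rational(209033178, 17863577)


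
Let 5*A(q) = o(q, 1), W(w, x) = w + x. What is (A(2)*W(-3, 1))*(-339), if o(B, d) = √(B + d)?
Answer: 678*√3/5 ≈ 234.87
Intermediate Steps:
A(q) = √(1 + q)/5 (A(q) = √(q + 1)/5 = √(1 + q)/5)
(A(2)*W(-3, 1))*(-339) = ((√(1 + 2)/5)*(-3 + 1))*(-339) = ((√3/5)*(-2))*(-339) = -2*√3/5*(-339) = 678*√3/5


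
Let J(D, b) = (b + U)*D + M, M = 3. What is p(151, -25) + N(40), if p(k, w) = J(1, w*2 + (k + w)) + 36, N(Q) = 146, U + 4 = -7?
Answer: 250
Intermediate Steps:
U = -11 (U = -4 - 7 = -11)
J(D, b) = 3 + D*(-11 + b) (J(D, b) = (b - 11)*D + 3 = (-11 + b)*D + 3 = D*(-11 + b) + 3 = 3 + D*(-11 + b))
p(k, w) = 28 + k + 3*w (p(k, w) = (3 - 11*1 + 1*(w*2 + (k + w))) + 36 = (3 - 11 + 1*(2*w + (k + w))) + 36 = (3 - 11 + 1*(k + 3*w)) + 36 = (3 - 11 + (k + 3*w)) + 36 = (-8 + k + 3*w) + 36 = 28 + k + 3*w)
p(151, -25) + N(40) = (28 + 151 + 3*(-25)) + 146 = (28 + 151 - 75) + 146 = 104 + 146 = 250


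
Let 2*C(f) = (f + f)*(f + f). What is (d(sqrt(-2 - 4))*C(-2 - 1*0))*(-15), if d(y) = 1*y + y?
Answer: -240*I*sqrt(6) ≈ -587.88*I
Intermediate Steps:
C(f) = 2*f**2 (C(f) = ((f + f)*(f + f))/2 = ((2*f)*(2*f))/2 = (4*f**2)/2 = 2*f**2)
d(y) = 2*y (d(y) = y + y = 2*y)
(d(sqrt(-2 - 4))*C(-2 - 1*0))*(-15) = ((2*sqrt(-2 - 4))*(2*(-2 - 1*0)**2))*(-15) = ((2*sqrt(-6))*(2*(-2 + 0)**2))*(-15) = ((2*(I*sqrt(6)))*(2*(-2)**2))*(-15) = ((2*I*sqrt(6))*(2*4))*(-15) = ((2*I*sqrt(6))*8)*(-15) = (16*I*sqrt(6))*(-15) = -240*I*sqrt(6)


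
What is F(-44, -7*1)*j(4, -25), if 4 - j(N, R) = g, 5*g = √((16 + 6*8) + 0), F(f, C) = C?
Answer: -84/5 ≈ -16.800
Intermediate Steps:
g = 8/5 (g = √((16 + 6*8) + 0)/5 = √((16 + 48) + 0)/5 = √(64 + 0)/5 = √64/5 = (⅕)*8 = 8/5 ≈ 1.6000)
j(N, R) = 12/5 (j(N, R) = 4 - 1*8/5 = 4 - 8/5 = 12/5)
F(-44, -7*1)*j(4, -25) = -7*1*(12/5) = -7*12/5 = -84/5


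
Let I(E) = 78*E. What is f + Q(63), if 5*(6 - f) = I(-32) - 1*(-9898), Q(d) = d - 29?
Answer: -7202/5 ≈ -1440.4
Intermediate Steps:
Q(d) = -29 + d
f = -7372/5 (f = 6 - (78*(-32) - 1*(-9898))/5 = 6 - (-2496 + 9898)/5 = 6 - ⅕*7402 = 6 - 7402/5 = -7372/5 ≈ -1474.4)
f + Q(63) = -7372/5 + (-29 + 63) = -7372/5 + 34 = -7202/5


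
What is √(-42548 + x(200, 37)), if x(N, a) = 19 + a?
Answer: 2*I*√10623 ≈ 206.14*I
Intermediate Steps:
√(-42548 + x(200, 37)) = √(-42548 + (19 + 37)) = √(-42548 + 56) = √(-42492) = 2*I*√10623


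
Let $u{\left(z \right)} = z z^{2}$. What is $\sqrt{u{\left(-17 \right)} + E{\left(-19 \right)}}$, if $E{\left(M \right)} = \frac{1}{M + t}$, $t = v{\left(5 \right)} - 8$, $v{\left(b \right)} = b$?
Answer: $\frac{i \sqrt{2377914}}{22} \approx 70.093 i$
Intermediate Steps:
$u{\left(z \right)} = z^{3}$
$t = -3$ ($t = 5 - 8 = -3$)
$E{\left(M \right)} = \frac{1}{-3 + M}$ ($E{\left(M \right)} = \frac{1}{M - 3} = \frac{1}{-3 + M}$)
$\sqrt{u{\left(-17 \right)} + E{\left(-19 \right)}} = \sqrt{\left(-17\right)^{3} + \frac{1}{-3 - 19}} = \sqrt{-4913 + \frac{1}{-22}} = \sqrt{-4913 - \frac{1}{22}} = \sqrt{- \frac{108087}{22}} = \frac{i \sqrt{2377914}}{22}$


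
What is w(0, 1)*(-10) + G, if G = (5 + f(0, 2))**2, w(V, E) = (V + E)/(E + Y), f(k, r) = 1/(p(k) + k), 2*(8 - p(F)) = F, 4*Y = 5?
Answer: 12569/576 ≈ 21.821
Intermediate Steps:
Y = 5/4 (Y = (1/4)*5 = 5/4 ≈ 1.2500)
p(F) = 8 - F/2
f(k, r) = 1/(8 + k/2) (f(k, r) = 1/((8 - k/2) + k) = 1/(8 + k/2))
w(V, E) = (E + V)/(5/4 + E) (w(V, E) = (V + E)/(E + 5/4) = (E + V)/(5/4 + E))
G = 1681/64 (G = (5 + 2/(16 + 0))**2 = (5 + 2/16)**2 = (5 + 2*(1/16))**2 = (5 + 1/8)**2 = (41/8)**2 = 1681/64 ≈ 26.266)
w(0, 1)*(-10) + G = (4*(1 + 0)/(5 + 4*1))*(-10) + 1681/64 = (4*1/(5 + 4))*(-10) + 1681/64 = (4*1/9)*(-10) + 1681/64 = (4*(1/9)*1)*(-10) + 1681/64 = (4/9)*(-10) + 1681/64 = -40/9 + 1681/64 = 12569/576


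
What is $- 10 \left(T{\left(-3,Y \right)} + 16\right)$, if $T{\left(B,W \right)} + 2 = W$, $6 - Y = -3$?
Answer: $-230$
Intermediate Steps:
$Y = 9$ ($Y = 6 - -3 = 6 + 3 = 9$)
$T{\left(B,W \right)} = -2 + W$
$- 10 \left(T{\left(-3,Y \right)} + 16\right) = - 10 \left(\left(-2 + 9\right) + 16\right) = - 10 \left(7 + 16\right) = \left(-10\right) 23 = -230$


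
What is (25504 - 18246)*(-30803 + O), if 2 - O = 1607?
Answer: -235217264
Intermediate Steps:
O = -1605 (O = 2 - 1*1607 = 2 - 1607 = -1605)
(25504 - 18246)*(-30803 + O) = (25504 - 18246)*(-30803 - 1605) = 7258*(-32408) = -235217264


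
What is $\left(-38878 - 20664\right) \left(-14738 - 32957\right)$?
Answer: $2839855690$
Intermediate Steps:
$\left(-38878 - 20664\right) \left(-14738 - 32957\right) = \left(-59542\right) \left(-47695\right) = 2839855690$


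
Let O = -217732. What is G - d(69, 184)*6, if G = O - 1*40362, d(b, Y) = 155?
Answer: -259024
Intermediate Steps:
G = -258094 (G = -217732 - 1*40362 = -217732 - 40362 = -258094)
G - d(69, 184)*6 = -258094 - 155*6 = -258094 - 1*930 = -258094 - 930 = -259024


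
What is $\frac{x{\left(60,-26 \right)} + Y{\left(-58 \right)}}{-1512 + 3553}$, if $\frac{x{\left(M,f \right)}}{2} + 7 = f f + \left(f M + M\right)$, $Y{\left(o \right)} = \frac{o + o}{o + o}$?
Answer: $- \frac{1661}{2041} \approx -0.81382$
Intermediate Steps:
$Y{\left(o \right)} = 1$ ($Y{\left(o \right)} = \frac{2 o}{2 o} = 2 o \frac{1}{2 o} = 1$)
$x{\left(M,f \right)} = -14 + 2 M + 2 f^{2} + 2 M f$ ($x{\left(M,f \right)} = -14 + 2 \left(f f + \left(f M + M\right)\right) = -14 + 2 \left(f^{2} + \left(M f + M\right)\right) = -14 + 2 \left(f^{2} + \left(M + M f\right)\right) = -14 + 2 \left(M + f^{2} + M f\right) = -14 + \left(2 M + 2 f^{2} + 2 M f\right) = -14 + 2 M + 2 f^{2} + 2 M f$)
$\frac{x{\left(60,-26 \right)} + Y{\left(-58 \right)}}{-1512 + 3553} = \frac{\left(-14 + 2 \cdot 60 + 2 \left(-26\right)^{2} + 2 \cdot 60 \left(-26\right)\right) + 1}{-1512 + 3553} = \frac{\left(-14 + 120 + 2 \cdot 676 - 3120\right) + 1}{2041} = \left(\left(-14 + 120 + 1352 - 3120\right) + 1\right) \frac{1}{2041} = \left(-1662 + 1\right) \frac{1}{2041} = \left(-1661\right) \frac{1}{2041} = - \frac{1661}{2041}$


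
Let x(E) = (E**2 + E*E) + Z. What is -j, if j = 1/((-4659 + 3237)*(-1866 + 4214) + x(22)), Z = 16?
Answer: 1/3337872 ≈ 2.9959e-7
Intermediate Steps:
x(E) = 16 + 2*E**2 (x(E) = (E**2 + E*E) + 16 = (E**2 + E**2) + 16 = 2*E**2 + 16 = 16 + 2*E**2)
j = -1/3337872 (j = 1/((-4659 + 3237)*(-1866 + 4214) + (16 + 2*22**2)) = 1/(-1422*2348 + (16 + 2*484)) = 1/(-3338856 + (16 + 968)) = 1/(-3338856 + 984) = 1/(-3337872) = -1/3337872 ≈ -2.9959e-7)
-j = -1*(-1/3337872) = 1/3337872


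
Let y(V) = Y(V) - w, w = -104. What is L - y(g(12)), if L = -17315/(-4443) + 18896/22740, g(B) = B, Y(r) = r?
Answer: -936852091/8419485 ≈ -111.27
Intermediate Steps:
L = 39808169/8419485 (L = -17315*(-1/4443) + 18896*(1/22740) = 17315/4443 + 4724/5685 = 39808169/8419485 ≈ 4.7281)
y(V) = 104 + V (y(V) = V - 1*(-104) = V + 104 = 104 + V)
L - y(g(12)) = 39808169/8419485 - (104 + 12) = 39808169/8419485 - 1*116 = 39808169/8419485 - 116 = -936852091/8419485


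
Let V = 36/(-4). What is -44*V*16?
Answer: 6336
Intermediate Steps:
V = -9 (V = 36*(-¼) = -9)
-44*V*16 = -44*(-9)*16 = 396*16 = 6336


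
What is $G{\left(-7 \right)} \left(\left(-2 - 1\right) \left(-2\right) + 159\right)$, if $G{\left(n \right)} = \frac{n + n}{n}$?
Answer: $330$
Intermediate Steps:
$G{\left(n \right)} = 2$ ($G{\left(n \right)} = \frac{2 n}{n} = 2$)
$G{\left(-7 \right)} \left(\left(-2 - 1\right) \left(-2\right) + 159\right) = 2 \left(\left(-2 - 1\right) \left(-2\right) + 159\right) = 2 \left(\left(-3\right) \left(-2\right) + 159\right) = 2 \left(6 + 159\right) = 2 \cdot 165 = 330$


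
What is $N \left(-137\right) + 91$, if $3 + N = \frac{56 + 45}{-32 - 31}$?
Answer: $\frac{45463}{63} \approx 721.63$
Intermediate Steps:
$N = - \frac{290}{63}$ ($N = -3 + \frac{56 + 45}{-32 - 31} = -3 + \frac{101}{-63} = -3 + 101 \left(- \frac{1}{63}\right) = -3 - \frac{101}{63} = - \frac{290}{63} \approx -4.6032$)
$N \left(-137\right) + 91 = \left(- \frac{290}{63}\right) \left(-137\right) + 91 = \frac{39730}{63} + 91 = \frac{45463}{63}$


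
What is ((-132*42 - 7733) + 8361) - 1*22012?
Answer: -26928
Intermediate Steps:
((-132*42 - 7733) + 8361) - 1*22012 = ((-5544 - 7733) + 8361) - 22012 = (-13277 + 8361) - 22012 = -4916 - 22012 = -26928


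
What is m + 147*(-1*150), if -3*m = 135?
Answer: -22095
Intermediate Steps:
m = -45 (m = -1/3*135 = -45)
m + 147*(-1*150) = -45 + 147*(-1*150) = -45 + 147*(-150) = -45 - 22050 = -22095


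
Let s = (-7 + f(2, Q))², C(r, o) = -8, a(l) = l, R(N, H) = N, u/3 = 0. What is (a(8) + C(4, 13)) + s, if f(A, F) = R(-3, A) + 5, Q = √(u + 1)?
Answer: 25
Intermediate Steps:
u = 0 (u = 3*0 = 0)
Q = 1 (Q = √(0 + 1) = √1 = 1)
f(A, F) = 2 (f(A, F) = -3 + 5 = 2)
s = 25 (s = (-7 + 2)² = (-5)² = 25)
(a(8) + C(4, 13)) + s = (8 - 8) + 25 = 0 + 25 = 25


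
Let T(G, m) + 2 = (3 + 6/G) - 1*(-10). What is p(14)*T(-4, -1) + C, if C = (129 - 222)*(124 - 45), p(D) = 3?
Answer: -14637/2 ≈ -7318.5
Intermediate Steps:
T(G, m) = 11 + 6/G (T(G, m) = -2 + ((3 + 6/G) - 1*(-10)) = -2 + ((3 + 6/G) + 10) = -2 + (13 + 6/G) = 11 + 6/G)
C = -7347 (C = -93*79 = -7347)
p(14)*T(-4, -1) + C = 3*(11 + 6/(-4)) - 7347 = 3*(11 + 6*(-¼)) - 7347 = 3*(11 - 3/2) - 7347 = 3*(19/2) - 7347 = 57/2 - 7347 = -14637/2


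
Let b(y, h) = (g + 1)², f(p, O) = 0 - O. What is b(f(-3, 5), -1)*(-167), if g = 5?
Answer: -6012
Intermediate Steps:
f(p, O) = -O
b(y, h) = 36 (b(y, h) = (5 + 1)² = 6² = 36)
b(f(-3, 5), -1)*(-167) = 36*(-167) = -6012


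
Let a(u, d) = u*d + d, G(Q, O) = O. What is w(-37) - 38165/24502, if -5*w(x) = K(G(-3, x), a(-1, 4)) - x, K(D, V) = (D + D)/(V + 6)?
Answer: -2385623/367530 ≈ -6.4910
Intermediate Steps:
a(u, d) = d + d*u (a(u, d) = d*u + d = d + d*u)
K(D, V) = 2*D/(6 + V) (K(D, V) = (2*D)/(6 + V) = 2*D/(6 + V))
w(x) = 2*x/15 (w(x) = -(2*x/(6 + 4*(1 - 1)) - x)/5 = -(2*x/(6 + 4*0) - x)/5 = -(2*x/(6 + 0) - x)/5 = -(2*x/6 - x)/5 = -(2*x*(⅙) - x)/5 = -(x/3 - x)/5 = -(-2)*x/15 = 2*x/15)
w(-37) - 38165/24502 = (2/15)*(-37) - 38165/24502 = -74/15 - 38165*1/24502 = -74/15 - 38165/24502 = -2385623/367530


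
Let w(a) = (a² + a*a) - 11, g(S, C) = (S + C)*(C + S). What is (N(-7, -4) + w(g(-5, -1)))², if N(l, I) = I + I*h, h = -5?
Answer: 6744409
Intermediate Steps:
g(S, C) = (C + S)² (g(S, C) = (C + S)*(C + S) = (C + S)²)
w(a) = -11 + 2*a² (w(a) = (a² + a²) - 11 = 2*a² - 11 = -11 + 2*a²)
N(l, I) = -4*I (N(l, I) = I + I*(-5) = I - 5*I = -4*I)
(N(-7, -4) + w(g(-5, -1)))² = (-4*(-4) + (-11 + 2*((-1 - 5)²)²))² = (16 + (-11 + 2*((-6)²)²))² = (16 + (-11 + 2*36²))² = (16 + (-11 + 2*1296))² = (16 + (-11 + 2592))² = (16 + 2581)² = 2597² = 6744409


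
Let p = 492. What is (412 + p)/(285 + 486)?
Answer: 904/771 ≈ 1.1725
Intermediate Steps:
(412 + p)/(285 + 486) = (412 + 492)/(285 + 486) = 904/771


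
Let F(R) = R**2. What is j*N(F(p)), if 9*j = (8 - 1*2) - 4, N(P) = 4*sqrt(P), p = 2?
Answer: 16/9 ≈ 1.7778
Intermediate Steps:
j = 2/9 (j = ((8 - 1*2) - 4)/9 = ((8 - 2) - 4)/9 = (6 - 4)/9 = (1/9)*2 = 2/9 ≈ 0.22222)
j*N(F(p)) = 2*(4*sqrt(2**2))/9 = 2*(4*sqrt(4))/9 = 2*(4*2)/9 = (2/9)*8 = 16/9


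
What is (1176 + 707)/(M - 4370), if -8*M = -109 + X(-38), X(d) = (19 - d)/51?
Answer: -128044/296243 ≈ -0.43223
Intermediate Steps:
X(d) = 19/51 - d/51 (X(d) = (19 - d)*(1/51) = 19/51 - d/51)
M = 917/68 (M = -(-109 + (19/51 - 1/51*(-38)))/8 = -(-109 + (19/51 + 38/51))/8 = -(-109 + 19/17)/8 = -1/8*(-1834/17) = 917/68 ≈ 13.485)
(1176 + 707)/(M - 4370) = (1176 + 707)/(917/68 - 4370) = 1883/(-296243/68) = 1883*(-68/296243) = -128044/296243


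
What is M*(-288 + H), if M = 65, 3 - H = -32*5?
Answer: -8125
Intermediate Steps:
H = 163 (H = 3 - (-32)*5 = 3 - 1*(-160) = 3 + 160 = 163)
M*(-288 + H) = 65*(-288 + 163) = 65*(-125) = -8125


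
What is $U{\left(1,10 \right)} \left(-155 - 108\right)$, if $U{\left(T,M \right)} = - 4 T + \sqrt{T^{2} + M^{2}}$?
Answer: $1052 - 263 \sqrt{101} \approx -1591.1$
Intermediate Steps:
$U{\left(T,M \right)} = \sqrt{M^{2} + T^{2}} - 4 T$ ($U{\left(T,M \right)} = - 4 T + \sqrt{M^{2} + T^{2}} = \sqrt{M^{2} + T^{2}} - 4 T$)
$U{\left(1,10 \right)} \left(-155 - 108\right) = \left(\sqrt{10^{2} + 1^{2}} - 4\right) \left(-155 - 108\right) = \left(\sqrt{100 + 1} - 4\right) \left(-263\right) = \left(\sqrt{101} - 4\right) \left(-263\right) = \left(-4 + \sqrt{101}\right) \left(-263\right) = 1052 - 263 \sqrt{101}$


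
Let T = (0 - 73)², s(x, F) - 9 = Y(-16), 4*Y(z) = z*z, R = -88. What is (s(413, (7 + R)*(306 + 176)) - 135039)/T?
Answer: -134966/5329 ≈ -25.327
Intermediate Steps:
Y(z) = z²/4 (Y(z) = (z*z)/4 = z²/4)
s(x, F) = 73 (s(x, F) = 9 + (¼)*(-16)² = 9 + (¼)*256 = 9 + 64 = 73)
T = 5329 (T = (-73)² = 5329)
(s(413, (7 + R)*(306 + 176)) - 135039)/T = (73 - 135039)/5329 = -134966*1/5329 = -134966/5329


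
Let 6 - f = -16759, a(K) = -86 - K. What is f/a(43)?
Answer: -16765/129 ≈ -129.96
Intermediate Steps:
f = 16765 (f = 6 - 1*(-16759) = 6 + 16759 = 16765)
f/a(43) = 16765/(-86 - 1*43) = 16765/(-86 - 43) = 16765/(-129) = 16765*(-1/129) = -16765/129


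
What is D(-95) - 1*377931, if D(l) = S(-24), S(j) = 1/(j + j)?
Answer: -18140689/48 ≈ -3.7793e+5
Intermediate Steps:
S(j) = 1/(2*j)
D(l) = -1/48 (D(l) = (½)/(-24) = (½)*(-1/24) = -1/48)
D(-95) - 1*377931 = -1/48 - 1*377931 = -1/48 - 377931 = -18140689/48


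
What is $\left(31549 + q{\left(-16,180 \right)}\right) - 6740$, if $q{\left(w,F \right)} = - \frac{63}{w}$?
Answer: $\frac{397007}{16} \approx 24813.0$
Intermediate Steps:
$\left(31549 + q{\left(-16,180 \right)}\right) - 6740 = \left(31549 - \frac{63}{-16}\right) - 6740 = \left(31549 - - \frac{63}{16}\right) + \left(-7183 + 443\right) = \left(31549 + \frac{63}{16}\right) - 6740 = \frac{504847}{16} - 6740 = \frac{397007}{16}$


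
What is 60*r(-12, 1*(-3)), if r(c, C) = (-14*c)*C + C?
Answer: -30420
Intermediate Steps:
r(c, C) = C - 14*C*c (r(c, C) = -14*C*c + C = C - 14*C*c)
60*r(-12, 1*(-3)) = 60*((1*(-3))*(1 - 14*(-12))) = 60*(-3*(1 + 168)) = 60*(-3*169) = 60*(-507) = -30420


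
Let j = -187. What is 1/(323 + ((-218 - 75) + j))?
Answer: -1/157 ≈ -0.0063694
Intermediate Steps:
1/(323 + ((-218 - 75) + j)) = 1/(323 + ((-218 - 75) - 187)) = 1/(323 + (-293 - 187)) = 1/(323 - 480) = 1/(-157) = -1/157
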